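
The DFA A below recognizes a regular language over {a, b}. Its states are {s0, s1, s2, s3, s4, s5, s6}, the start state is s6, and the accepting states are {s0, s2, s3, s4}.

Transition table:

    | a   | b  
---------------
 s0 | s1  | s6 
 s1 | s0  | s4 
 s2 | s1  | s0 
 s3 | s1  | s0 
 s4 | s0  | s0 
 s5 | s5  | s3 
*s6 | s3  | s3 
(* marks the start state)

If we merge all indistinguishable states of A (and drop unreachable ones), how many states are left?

First remove the unreachable states {s2,s5}; 5 states remain.
P0 = {s0,s3,s4} | {s1,s6}.
On input a, block {s0,s3,s4} splits into {s0,s3} and {s4}.
Split {s0,s3} by δ(·,b) → {s0} and {s3}.
Split {s1,s6} by δ(·,a) → {s1} and {s6}.
Stable partition: {s0} | {s1} | {s4} | {s3} | {s6} — 5 equivalence classes.

5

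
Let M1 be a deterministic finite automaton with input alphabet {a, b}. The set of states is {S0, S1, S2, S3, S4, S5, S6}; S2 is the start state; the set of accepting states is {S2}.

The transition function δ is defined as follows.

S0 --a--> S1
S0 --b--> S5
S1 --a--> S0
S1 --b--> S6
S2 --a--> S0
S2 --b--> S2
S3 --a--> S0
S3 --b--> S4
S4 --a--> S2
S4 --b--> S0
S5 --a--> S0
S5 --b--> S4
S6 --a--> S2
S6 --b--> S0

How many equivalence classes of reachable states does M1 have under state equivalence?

First remove the unreachable states {S3}; 6 states remain.
Initial partition by acceptance: {S2} | {S0,S1,S4,S5,S6}.
Refine {S0,S1,S4,S5,S6} on symbol a: members go to different blocks, giving {S0,S1,S5} and {S4,S6}.
Refine {S0,S1,S5} on symbol b: members go to different blocks, giving {S1,S5} and {S0}.
The partition is now stable with 4 blocks: {S2} | {S1,S5} | {S4,S6} | {S0}.

4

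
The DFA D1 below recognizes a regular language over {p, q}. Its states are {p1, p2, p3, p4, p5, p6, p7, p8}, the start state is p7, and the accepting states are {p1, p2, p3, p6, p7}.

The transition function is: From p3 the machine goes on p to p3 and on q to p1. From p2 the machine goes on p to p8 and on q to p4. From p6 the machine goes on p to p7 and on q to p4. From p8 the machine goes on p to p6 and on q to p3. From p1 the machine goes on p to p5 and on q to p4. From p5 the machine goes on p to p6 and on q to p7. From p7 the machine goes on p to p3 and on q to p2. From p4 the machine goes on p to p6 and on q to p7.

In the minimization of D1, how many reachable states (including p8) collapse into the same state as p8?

3

Every state is reachable, so we keep all 8.
Start with accepting vs non-accepting: {p1,p2,p3,p6,p7} | {p4,p5,p8}.
Split {p1,p2,p3,p6,p7} by δ(·,p) → {p3,p6,p7} and {p1,p2}.
Refine {p3,p6,p7} on symbol q: members go to different blocks, giving {p3,p7} and {p6}.
Stable partition: {p3,p7} | {p4,p5,p8} | {p1,p2} | {p6} — 4 equivalence classes.
The equivalence class containing p8 is {p4,p5,p8}, of size 3.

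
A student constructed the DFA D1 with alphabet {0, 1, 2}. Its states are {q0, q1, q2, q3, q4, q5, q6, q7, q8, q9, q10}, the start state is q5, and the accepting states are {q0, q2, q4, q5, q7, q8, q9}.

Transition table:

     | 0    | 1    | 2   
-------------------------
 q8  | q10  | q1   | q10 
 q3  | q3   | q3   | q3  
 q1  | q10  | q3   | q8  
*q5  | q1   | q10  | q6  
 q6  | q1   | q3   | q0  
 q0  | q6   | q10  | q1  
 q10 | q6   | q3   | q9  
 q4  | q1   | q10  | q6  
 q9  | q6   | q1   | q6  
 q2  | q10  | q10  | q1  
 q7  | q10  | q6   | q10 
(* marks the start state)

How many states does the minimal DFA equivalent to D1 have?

Reachable states from the start: {q0,q1,q3,q5,q6,q8,q9,q10}. Unreachable: {q2,q4,q7} — drop them.
Start with accepting vs non-accepting: {q0,q5,q8,q9} | {q1,q3,q6,q10}.
Refine {q1,q3,q6,q10} on symbol 2: members go to different blocks, giving {q1,q6,q10} and {q3}.
Stable partition: {q0,q5,q8,q9} | {q1,q6,q10} | {q3} — 3 equivalence classes.

3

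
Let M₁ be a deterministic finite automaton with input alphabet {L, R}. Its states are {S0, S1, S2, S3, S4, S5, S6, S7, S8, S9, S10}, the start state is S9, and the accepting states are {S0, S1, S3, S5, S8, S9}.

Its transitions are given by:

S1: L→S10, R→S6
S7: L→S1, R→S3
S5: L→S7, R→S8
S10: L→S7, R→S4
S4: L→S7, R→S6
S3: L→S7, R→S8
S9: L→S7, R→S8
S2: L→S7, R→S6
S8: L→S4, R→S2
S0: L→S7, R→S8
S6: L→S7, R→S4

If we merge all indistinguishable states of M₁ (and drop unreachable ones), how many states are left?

4

States {S0,S5} cannot be reached from the start state, so discard them.
P0 = {S1,S3,S8,S9} | {S2,S4,S6,S7,S10}.
On input R, block {S1,S3,S8,S9} splits into {S1,S8} and {S3,S9}.
Split {S2,S4,S6,S7,S10} by δ(·,L) → {S2,S4,S6,S10} and {S7}.
No further refinement is possible. Final partition (4 blocks): {S1,S8} | {S2,S4,S6,S10} | {S3,S9} | {S7}.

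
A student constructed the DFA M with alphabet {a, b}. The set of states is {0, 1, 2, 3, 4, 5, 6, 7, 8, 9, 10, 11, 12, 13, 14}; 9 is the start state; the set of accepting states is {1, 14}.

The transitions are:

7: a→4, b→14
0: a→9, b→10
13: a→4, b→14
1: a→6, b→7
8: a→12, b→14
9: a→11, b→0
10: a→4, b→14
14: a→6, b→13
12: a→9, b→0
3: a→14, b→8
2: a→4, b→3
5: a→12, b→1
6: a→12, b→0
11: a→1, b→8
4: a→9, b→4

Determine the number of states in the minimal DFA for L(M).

9

States {2,3,5} cannot be reached from the start state, so discard them.
Start with accepting vs non-accepting: {1,14} | {0,4,6,7,8,9,10,11,12,13}.
Split {0,4,6,7,8,9,10,11,12,13} by δ(·,a) → {0,4,6,7,8,9,10,12,13} and {11}.
On input a, block {0,4,6,7,8,9,10,12,13} splits into {0,4,6,7,8,10,12,13} and {9}.
On input a, block {0,4,6,7,8,10,12,13} splits into {6,7,8,10,13} and {0,4,12}.
Refine {6,7,8,10,13} on symbol b: members go to different blocks, giving {7,8,10,13} and {6}.
Refine {0,4,12} on symbol b: members go to different blocks, giving {4,12} and {0}.
On input b, block {4,12} splits into {4} and {12}.
Refine {7,8,10,13} on symbol a: members go to different blocks, giving {7,10,13} and {8}.
Stable partition: {1,14} | {7,10,13} | {11} | {9} | {4} | {6} | {0} | {12} | {8} — 9 equivalence classes.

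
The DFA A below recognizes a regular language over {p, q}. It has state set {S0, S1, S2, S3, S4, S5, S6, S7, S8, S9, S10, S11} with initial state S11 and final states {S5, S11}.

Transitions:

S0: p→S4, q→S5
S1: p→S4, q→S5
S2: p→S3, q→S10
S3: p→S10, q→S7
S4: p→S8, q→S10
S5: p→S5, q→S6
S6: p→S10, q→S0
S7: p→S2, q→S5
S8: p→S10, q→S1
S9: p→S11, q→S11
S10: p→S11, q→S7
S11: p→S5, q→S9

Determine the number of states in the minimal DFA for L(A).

Initial partition by acceptance: {S5,S11} | {S0,S1,S2,S3,S4,S6,S7,S8,S9,S10}.
On input p, block {S0,S1,S2,S3,S4,S6,S7,S8,S9,S10} splits into {S0,S1,S2,S3,S4,S6,S7,S8} and {S9,S10}.
On input q, block {S5,S11} splits into {S5} and {S11}.
Split {S0,S1,S2,S3,S4,S6,S7,S8} by δ(·,p) → {S0,S1,S2,S4,S7} and {S3,S6,S8}.
Split {S0,S1,S2,S4,S7} by δ(·,p) → {S0,S1,S7} and {S2,S4}.
Refine {S9,S10} on symbol q: members go to different blocks, giving {S9} and {S10}.
The partition is now stable with 7 blocks: {S5} | {S0,S1,S7} | {S9} | {S11} | {S3,S6,S8} | {S2,S4} | {S10}.

7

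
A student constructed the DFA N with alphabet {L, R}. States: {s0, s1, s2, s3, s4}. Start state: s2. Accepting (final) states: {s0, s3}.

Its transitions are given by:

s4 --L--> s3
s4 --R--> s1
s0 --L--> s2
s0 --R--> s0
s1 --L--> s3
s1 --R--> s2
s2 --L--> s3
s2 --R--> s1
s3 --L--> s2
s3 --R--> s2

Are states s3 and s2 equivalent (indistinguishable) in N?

No

Reachable states from the start: {s1,s2,s3}. Unreachable: {s0,s4} — drop them.
Initial partition by acceptance: {s3} | {s1,s2}.
No further refinement is possible. Final partition (2 blocks): {s3} | {s1,s2}.
s3 and s2 end up in different blocks, so they are distinguishable. For instance, the string 'ε' is accepted from only s3.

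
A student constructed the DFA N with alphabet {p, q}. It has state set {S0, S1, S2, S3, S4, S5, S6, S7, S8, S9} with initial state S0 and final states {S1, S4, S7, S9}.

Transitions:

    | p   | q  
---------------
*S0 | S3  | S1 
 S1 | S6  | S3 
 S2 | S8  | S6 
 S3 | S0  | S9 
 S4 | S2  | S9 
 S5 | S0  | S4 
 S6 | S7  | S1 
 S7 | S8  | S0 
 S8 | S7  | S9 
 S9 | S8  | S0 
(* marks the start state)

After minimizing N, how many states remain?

3

Reachable states from the start: {S0,S1,S3,S6,S7,S8,S9}. Unreachable: {S2,S4,S5} — drop them.
P0 = {S1,S7,S9} | {S0,S3,S6,S8}.
Refine {S0,S3,S6,S8} on symbol p: members go to different blocks, giving {S0,S3} and {S6,S8}.
Stable partition: {S1,S7,S9} | {S0,S3} | {S6,S8} — 3 equivalence classes.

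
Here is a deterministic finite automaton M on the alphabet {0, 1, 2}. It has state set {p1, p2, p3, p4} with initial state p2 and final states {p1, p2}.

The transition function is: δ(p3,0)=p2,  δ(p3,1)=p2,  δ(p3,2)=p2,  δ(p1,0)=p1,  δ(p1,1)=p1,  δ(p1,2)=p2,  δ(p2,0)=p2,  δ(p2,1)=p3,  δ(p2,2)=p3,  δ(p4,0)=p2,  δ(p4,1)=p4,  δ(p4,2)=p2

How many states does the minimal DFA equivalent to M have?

States {p1,p4} cannot be reached from the start state, so discard them.
Start with accepting vs non-accepting: {p2} | {p3}.
Stable partition: {p2} | {p3} — 2 equivalence classes.

2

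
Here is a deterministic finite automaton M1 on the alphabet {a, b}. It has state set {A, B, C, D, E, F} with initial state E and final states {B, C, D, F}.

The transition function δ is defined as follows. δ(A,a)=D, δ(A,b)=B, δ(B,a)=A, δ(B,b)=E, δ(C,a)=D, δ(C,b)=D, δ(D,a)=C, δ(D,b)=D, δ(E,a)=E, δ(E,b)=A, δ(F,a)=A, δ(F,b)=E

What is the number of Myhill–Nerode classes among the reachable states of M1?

4

States {F} cannot be reached from the start state, so discard them.
Start with accepting vs non-accepting: {B,C,D} | {A,E}.
Split {B,C,D} by δ(·,a) → {C,D} and {B}.
Split {A,E} by δ(·,a) → {A} and {E}.
The partition is now stable with 4 blocks: {C,D} | {A} | {B} | {E}.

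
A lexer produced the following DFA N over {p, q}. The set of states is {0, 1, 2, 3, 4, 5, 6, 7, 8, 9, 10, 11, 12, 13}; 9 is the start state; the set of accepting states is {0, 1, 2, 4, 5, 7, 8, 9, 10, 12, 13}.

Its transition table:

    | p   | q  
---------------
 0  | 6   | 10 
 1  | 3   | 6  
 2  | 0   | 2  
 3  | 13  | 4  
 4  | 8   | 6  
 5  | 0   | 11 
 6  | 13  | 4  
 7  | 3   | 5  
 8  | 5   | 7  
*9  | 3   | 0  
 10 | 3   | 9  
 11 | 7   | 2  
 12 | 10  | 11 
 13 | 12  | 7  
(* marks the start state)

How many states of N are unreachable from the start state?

BFS from 9 reaches {0, 2, 3, 4, 5, 6, 7, 8, 9, 10, 11, 12, 13}; the 1 state(s) 1 are never visited.

1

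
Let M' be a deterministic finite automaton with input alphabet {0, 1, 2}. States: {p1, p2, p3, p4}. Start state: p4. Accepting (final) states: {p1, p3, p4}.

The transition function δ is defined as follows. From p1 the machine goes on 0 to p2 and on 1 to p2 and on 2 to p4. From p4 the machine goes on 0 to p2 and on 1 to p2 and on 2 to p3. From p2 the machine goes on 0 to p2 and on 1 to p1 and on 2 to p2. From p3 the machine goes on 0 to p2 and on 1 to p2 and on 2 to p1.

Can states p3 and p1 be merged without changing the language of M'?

Yes

All states are reachable from the start state.
P0 = {p1,p3,p4} | {p2}.
No further refinement is possible. Final partition (2 blocks): {p1,p3,p4} | {p2}.
p3 and p1 lie in the same block of the stable partition, so they are equivalent — no string distinguishes them.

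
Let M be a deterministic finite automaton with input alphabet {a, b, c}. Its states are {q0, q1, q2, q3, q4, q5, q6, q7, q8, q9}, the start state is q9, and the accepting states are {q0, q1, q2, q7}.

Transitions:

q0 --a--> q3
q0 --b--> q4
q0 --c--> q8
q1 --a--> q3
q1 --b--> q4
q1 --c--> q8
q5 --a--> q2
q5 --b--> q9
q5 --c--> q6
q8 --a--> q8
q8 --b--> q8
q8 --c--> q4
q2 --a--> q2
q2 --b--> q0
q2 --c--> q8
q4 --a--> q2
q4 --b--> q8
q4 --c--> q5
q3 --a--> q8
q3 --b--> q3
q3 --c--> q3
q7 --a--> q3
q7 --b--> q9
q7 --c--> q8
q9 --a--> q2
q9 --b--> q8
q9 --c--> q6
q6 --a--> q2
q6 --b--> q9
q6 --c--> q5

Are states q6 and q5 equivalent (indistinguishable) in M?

Yes

First remove the unreachable states {q1,q7}; 8 states remain.
Start with accepting vs non-accepting: {q0,q2} | {q3,q4,q5,q6,q8,q9}.
On input a, block {q0,q2} splits into {q0} and {q2}.
Split {q3,q4,q5,q6,q8,q9} by δ(·,a) → {q4,q5,q6,q9} and {q3,q8}.
Refine {q4,q5,q6,q9} on symbol b: members go to different blocks, giving {q4,q9} and {q5,q6}.
Split {q3,q8} by δ(·,c) → {q3} and {q8}.
The partition is now stable with 6 blocks: {q0} | {q4,q9} | {q2} | {q3} | {q5,q6} | {q8}.
q6 and q5 lie in the same block of the stable partition, so they are equivalent — no string distinguishes them.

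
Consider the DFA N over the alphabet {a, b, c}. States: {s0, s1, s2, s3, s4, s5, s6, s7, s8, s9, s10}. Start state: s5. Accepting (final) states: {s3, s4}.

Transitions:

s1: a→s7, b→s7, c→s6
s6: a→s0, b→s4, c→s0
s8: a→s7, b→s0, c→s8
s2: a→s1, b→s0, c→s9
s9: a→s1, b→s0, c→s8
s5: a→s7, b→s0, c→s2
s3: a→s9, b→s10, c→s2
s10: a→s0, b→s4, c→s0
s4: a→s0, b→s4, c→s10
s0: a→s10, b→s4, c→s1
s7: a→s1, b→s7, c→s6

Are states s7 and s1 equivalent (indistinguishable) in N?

Yes

First remove the unreachable states {s3}; 10 states remain.
P0 = {s4} | {s0,s1,s2,s5,s6,s7,s8,s9,s10}.
Refine {s0,s1,s2,s5,s6,s7,s8,s9,s10} on symbol b: members go to different blocks, giving {s1,s2,s5,s7,s8,s9} and {s0,s6,s10}.
Refine {s1,s2,s5,s7,s8,s9} on symbol b: members go to different blocks, giving {s2,s5,s8,s9} and {s1,s7}.
Split {s0,s6,s10} by δ(·,c) → {s6,s10} and {s0}.
Stable partition: {s4} | {s2,s5,s8,s9} | {s6,s10} | {s1,s7} | {s0} — 5 equivalence classes.
s7 and s1 lie in the same block of the stable partition, so they are equivalent — no string distinguishes them.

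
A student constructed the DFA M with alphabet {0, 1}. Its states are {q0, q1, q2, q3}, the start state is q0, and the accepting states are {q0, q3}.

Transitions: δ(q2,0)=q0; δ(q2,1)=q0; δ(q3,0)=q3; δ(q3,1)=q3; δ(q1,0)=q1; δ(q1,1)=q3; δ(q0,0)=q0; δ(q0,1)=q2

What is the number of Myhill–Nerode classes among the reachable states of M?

2

First remove the unreachable states {q1,q3}; 2 states remain.
Initial partition by acceptance: {q0} | {q2}.
Stable partition: {q0} | {q2} — 2 equivalence classes.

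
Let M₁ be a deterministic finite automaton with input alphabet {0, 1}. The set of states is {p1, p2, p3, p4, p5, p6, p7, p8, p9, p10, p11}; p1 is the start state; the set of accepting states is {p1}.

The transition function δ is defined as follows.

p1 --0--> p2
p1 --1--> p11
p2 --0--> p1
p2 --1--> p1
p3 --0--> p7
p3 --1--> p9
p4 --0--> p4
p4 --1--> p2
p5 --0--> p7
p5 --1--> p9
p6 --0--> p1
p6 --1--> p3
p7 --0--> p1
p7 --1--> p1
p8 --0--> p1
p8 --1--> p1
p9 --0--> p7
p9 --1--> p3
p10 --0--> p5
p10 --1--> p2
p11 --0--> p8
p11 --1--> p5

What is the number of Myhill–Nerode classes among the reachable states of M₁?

Reachable states from the start: {p1,p2,p3,p5,p7,p8,p9,p11}. Unreachable: {p4,p6,p10} — drop them.
P0 = {p1} | {p2,p3,p5,p7,p8,p9,p11}.
Split {p2,p3,p5,p7,p8,p9,p11} by δ(·,0) → {p3,p5,p9,p11} and {p2,p7,p8}.
The partition is now stable with 3 blocks: {p1} | {p3,p5,p9,p11} | {p2,p7,p8}.

3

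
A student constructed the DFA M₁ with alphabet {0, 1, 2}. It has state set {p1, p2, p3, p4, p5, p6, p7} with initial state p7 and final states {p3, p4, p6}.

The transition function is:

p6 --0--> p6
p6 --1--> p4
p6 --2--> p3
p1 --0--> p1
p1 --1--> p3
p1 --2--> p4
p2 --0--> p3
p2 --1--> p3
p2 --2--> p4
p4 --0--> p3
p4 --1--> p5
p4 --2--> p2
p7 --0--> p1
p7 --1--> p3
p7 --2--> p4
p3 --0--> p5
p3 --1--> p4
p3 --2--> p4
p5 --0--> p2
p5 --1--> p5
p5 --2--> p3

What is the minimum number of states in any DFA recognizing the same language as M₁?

5

States {p6} cannot be reached from the start state, so discard them.
Initial partition by acceptance: {p3,p4} | {p1,p2,p5,p7}.
Split {p3,p4} by δ(·,0) → {p3} and {p4}.
Refine {p1,p2,p5,p7} on symbol 0: members go to different blocks, giving {p1,p5,p7} and {p2}.
On input 0, block {p1,p5,p7} splits into {p1,p7} and {p5}.
No further refinement is possible. Final partition (5 blocks): {p3} | {p1,p7} | {p4} | {p2} | {p5}.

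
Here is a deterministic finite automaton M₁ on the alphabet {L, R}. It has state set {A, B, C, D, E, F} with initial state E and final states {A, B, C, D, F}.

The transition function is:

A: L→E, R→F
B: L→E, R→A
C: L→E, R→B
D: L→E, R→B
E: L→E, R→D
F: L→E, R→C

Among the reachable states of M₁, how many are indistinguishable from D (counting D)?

All states are reachable from the start state.
P0 = {A,B,C,D,F} | {E}.
No further refinement is possible. Final partition (2 blocks): {A,B,C,D,F} | {E}.
The equivalence class containing D is {A,B,C,D,F}, of size 5.

5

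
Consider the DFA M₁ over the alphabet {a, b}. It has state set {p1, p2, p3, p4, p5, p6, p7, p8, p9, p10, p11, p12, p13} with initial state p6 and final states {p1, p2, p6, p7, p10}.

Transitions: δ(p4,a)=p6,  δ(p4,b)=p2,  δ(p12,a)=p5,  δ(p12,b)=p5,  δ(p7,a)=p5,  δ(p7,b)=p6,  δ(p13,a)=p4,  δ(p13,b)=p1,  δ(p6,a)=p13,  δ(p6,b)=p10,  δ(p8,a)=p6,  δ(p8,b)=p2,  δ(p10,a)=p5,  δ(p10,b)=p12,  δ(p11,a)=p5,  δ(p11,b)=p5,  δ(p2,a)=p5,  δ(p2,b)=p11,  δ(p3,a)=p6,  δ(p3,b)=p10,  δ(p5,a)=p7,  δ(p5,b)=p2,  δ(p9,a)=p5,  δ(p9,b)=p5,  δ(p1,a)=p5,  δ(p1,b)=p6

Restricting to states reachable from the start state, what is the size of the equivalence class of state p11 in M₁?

2

First remove the unreachable states {p3,p8,p9}; 10 states remain.
Start with accepting vs non-accepting: {p1,p2,p6,p7,p10} | {p4,p5,p11,p12,p13}.
On input b, block {p1,p2,p6,p7,p10} splits into {p1,p6,p7} and {p2,p10}.
Refine {p1,p6,p7} on symbol b: members go to different blocks, giving {p1,p7} and {p6}.
Split {p4,p5,p11,p12,p13} by δ(·,a) → {p11,p12,p13} and {p4} and {p5}.
Split {p11,p12,p13} by δ(·,a) → {p11,p12} and {p13}.
The partition is now stable with 7 blocks: {p1,p7} | {p11,p12} | {p2,p10} | {p6} | {p4} | {p5} | {p13}.
State p11 belongs to the block {p11,p12}, which has 2 states.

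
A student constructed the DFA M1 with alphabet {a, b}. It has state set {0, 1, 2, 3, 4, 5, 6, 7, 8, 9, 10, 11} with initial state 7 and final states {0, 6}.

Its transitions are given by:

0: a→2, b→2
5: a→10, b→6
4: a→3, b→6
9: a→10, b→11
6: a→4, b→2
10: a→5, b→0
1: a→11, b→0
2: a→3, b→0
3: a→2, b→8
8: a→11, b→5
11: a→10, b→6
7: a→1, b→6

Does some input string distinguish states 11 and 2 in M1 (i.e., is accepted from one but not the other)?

States {9} cannot be reached from the start state, so discard them.
P0 = {0,6} | {1,2,3,4,5,7,8,10,11}.
Split {1,2,3,4,5,7,8,10,11} by δ(·,b) → {1,2,4,5,7,10,11} and {3,8}.
On input a, block {1,2,4,5,7,10,11} splits into {1,5,7,10,11} and {2,4}.
Refine {3,8} on symbol a: members go to different blocks, giving {3} and {8}.
Stable partition: {0,6} | {1,5,7,10,11} | {3} | {2,4} | {8} — 5 equivalence classes.
11 and 2 end up in different blocks, so they are distinguishable. For instance, the string 'ab' is accepted from only 11.

Yes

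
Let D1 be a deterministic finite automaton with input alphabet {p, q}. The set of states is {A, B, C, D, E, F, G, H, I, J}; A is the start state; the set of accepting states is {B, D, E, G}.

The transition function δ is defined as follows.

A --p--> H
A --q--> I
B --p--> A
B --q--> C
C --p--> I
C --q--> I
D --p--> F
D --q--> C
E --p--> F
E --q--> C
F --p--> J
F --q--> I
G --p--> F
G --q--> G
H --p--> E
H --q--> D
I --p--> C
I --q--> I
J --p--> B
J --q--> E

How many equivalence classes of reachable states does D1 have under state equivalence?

4

Reachable states from the start: {A,B,C,D,E,F,H,I,J}. Unreachable: {G} — drop them.
Initial partition by acceptance: {B,D,E} | {A,C,F,H,I,J}.
On input p, block {A,C,F,H,I,J} splits into {A,C,F,I} and {H,J}.
Refine {A,C,F,I} on symbol p: members go to different blocks, giving {A,F} and {C,I}.
No further refinement is possible. Final partition (4 blocks): {B,D,E} | {A,F} | {H,J} | {C,I}.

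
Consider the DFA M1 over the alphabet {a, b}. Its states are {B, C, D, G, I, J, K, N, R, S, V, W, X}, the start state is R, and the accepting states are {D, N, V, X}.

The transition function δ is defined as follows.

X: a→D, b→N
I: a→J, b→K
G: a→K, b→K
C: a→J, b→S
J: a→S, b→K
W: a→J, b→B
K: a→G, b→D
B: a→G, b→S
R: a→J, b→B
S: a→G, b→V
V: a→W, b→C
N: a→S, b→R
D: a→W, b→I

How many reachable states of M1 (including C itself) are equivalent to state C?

Reachable states from the start: {B,C,D,G,I,J,K,R,S,V,W}. Unreachable: {N,X} — drop them.
Start with accepting vs non-accepting: {D,V} | {B,C,G,I,J,K,R,S,W}.
On input b, block {B,C,G,I,J,K,R,S,W} splits into {B,C,G,I,J,R,W} and {K,S}.
Split {B,C,G,I,J,R,W} by δ(·,a) → {B,C,I,R,W} and {G,J}.
Split {B,C,I,R,W} by δ(·,b) → {B,C,I} and {R,W}.
Stable partition: {D,V} | {B,C,I} | {K,S} | {G,J} | {R,W} — 5 equivalence classes.
The equivalence class containing C is {B,C,I}, of size 3.

3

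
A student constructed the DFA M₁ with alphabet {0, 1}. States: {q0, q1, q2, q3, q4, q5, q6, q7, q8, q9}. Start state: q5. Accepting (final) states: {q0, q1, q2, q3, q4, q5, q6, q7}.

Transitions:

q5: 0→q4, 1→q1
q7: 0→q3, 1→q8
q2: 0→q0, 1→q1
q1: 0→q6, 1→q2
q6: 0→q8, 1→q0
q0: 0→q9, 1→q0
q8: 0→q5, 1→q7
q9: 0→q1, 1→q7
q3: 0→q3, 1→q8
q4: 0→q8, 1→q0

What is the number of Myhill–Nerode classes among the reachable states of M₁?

4

All states are reachable from the start state.
P0 = {q0,q1,q2,q3,q4,q5,q6,q7} | {q8,q9}.
Split {q0,q1,q2,q3,q4,q5,q6,q7} by δ(·,0) → {q1,q2,q3,q5,q7} and {q0,q4,q6}.
On input 0, block {q1,q2,q3,q5,q7} splits into {q1,q2,q5} and {q3,q7}.
No further refinement is possible. Final partition (4 blocks): {q1,q2,q5} | {q8,q9} | {q0,q4,q6} | {q3,q7}.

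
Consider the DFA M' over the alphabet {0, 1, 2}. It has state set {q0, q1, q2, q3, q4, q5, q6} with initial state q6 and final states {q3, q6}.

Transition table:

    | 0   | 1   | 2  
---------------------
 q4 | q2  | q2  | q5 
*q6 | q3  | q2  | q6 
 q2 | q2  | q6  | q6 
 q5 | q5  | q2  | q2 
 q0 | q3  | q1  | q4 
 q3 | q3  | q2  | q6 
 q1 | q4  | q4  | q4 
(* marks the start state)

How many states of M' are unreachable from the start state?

Starting at q6 and following transitions, the reachable set is {q2, q3, q6}. That leaves q0, q1, q4, q5 unreachable — 4 in total.

4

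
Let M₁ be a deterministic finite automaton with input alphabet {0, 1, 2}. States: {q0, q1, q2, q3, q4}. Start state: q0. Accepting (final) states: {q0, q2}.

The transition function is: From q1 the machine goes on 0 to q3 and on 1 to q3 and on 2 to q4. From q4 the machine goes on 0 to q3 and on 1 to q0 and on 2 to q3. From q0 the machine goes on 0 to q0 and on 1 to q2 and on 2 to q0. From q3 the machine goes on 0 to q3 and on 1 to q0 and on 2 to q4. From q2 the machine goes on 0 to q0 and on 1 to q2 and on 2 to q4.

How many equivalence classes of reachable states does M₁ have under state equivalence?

3

First remove the unreachable states {q1}; 4 states remain.
Initial partition by acceptance: {q0,q2} | {q3,q4}.
Refine {q0,q2} on symbol 2: members go to different blocks, giving {q0} and {q2}.
Stable partition: {q0} | {q3,q4} | {q2} — 3 equivalence classes.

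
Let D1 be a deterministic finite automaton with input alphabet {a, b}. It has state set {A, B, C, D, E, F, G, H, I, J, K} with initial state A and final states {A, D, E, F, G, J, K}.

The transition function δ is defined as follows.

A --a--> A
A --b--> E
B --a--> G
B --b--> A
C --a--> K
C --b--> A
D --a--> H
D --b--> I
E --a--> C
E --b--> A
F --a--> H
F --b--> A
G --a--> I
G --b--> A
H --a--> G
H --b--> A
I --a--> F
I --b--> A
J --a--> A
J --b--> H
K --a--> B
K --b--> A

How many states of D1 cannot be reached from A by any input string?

2

No path from A leads to D, J; the other 9 states are all reachable.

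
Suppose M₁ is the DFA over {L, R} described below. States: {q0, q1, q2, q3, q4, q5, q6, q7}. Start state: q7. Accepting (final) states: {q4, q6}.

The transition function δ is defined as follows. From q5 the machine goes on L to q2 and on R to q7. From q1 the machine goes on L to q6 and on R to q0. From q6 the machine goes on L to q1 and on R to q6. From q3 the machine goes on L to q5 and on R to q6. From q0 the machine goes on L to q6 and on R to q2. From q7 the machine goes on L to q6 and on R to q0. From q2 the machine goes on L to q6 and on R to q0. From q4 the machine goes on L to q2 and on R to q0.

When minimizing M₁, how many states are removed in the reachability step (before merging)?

BFS from q7 reaches {q0, q1, q2, q6, q7}; the 3 state(s) q3, q4, q5 are never visited.

3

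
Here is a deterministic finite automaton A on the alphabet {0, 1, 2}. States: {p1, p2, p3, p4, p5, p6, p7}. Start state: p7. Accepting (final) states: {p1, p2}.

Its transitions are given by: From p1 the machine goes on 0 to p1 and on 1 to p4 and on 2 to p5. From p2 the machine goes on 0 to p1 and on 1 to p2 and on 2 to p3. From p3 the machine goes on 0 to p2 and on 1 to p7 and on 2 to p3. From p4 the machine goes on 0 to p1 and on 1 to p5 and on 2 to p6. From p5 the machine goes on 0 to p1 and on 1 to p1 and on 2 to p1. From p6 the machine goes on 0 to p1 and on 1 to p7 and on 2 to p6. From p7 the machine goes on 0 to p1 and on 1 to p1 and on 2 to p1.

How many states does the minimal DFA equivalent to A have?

3

First remove the unreachable states {p2,p3}; 5 states remain.
P0 = {p1} | {p4,p5,p6,p7}.
On input 1, block {p4,p5,p6,p7} splits into {p4,p6} and {p5,p7}.
The partition is now stable with 3 blocks: {p1} | {p4,p6} | {p5,p7}.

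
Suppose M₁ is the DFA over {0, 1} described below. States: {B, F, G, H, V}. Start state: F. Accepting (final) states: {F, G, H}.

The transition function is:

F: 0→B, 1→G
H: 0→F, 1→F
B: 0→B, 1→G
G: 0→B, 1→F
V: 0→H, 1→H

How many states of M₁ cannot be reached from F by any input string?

Starting at F and following transitions, the reachable set is {B, F, G}. That leaves H, V unreachable — 2 in total.

2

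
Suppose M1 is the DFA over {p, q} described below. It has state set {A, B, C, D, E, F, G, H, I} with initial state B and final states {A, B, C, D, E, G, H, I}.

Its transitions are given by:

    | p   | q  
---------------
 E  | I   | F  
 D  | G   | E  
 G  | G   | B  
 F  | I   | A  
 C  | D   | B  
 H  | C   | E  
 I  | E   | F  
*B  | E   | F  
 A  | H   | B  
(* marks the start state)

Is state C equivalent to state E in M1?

No

P0 = {A,B,C,D,E,G,H,I} | {F}.
Split {A,B,C,D,E,G,H,I} by δ(·,q) → {A,C,D,G,H} and {B,E,I}.
No further refinement is possible. Final partition (3 blocks): {A,C,D,G,H} | {F} | {B,E,I}.
C and E end up in different blocks, so they are distinguishable. For instance, the string 'q' is accepted from only C.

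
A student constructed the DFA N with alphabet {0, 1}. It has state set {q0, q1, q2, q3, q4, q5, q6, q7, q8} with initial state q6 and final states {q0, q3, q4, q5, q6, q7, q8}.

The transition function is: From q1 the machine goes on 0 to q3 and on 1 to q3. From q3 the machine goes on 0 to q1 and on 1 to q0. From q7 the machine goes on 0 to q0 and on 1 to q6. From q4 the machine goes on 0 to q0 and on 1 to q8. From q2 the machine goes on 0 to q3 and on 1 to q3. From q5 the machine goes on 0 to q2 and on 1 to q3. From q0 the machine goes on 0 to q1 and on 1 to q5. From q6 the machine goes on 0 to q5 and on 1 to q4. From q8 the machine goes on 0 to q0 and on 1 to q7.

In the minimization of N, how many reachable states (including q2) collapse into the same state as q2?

P0 = {q0,q3,q4,q5,q6,q7,q8} | {q1,q2}.
On input 0, block {q0,q3,q4,q5,q6,q7,q8} splits into {q4,q6,q7,q8} and {q0,q3,q5}.
No further refinement is possible. Final partition (3 blocks): {q4,q6,q7,q8} | {q1,q2} | {q0,q3,q5}.
The equivalence class containing q2 is {q1,q2}, of size 2.

2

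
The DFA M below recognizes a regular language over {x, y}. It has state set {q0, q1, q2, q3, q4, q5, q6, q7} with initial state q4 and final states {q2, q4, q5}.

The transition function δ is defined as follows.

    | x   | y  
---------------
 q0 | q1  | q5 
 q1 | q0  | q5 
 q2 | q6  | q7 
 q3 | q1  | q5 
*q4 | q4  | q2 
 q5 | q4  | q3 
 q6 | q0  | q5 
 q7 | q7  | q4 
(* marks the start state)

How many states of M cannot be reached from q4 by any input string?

0

Every one of the 8 states is reachable from q4.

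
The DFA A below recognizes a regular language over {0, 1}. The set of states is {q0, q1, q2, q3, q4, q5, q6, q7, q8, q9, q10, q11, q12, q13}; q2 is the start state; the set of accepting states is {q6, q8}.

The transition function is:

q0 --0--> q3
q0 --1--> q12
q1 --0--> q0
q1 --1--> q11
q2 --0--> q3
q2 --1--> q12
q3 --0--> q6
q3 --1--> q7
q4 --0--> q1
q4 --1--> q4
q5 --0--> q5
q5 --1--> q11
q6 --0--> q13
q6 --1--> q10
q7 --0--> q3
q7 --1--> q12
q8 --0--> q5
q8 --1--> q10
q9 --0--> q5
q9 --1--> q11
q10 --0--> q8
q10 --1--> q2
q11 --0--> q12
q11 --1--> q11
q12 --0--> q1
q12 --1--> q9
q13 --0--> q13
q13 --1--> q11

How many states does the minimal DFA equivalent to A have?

7

First remove the unreachable states {q4}; 13 states remain.
Start with accepting vs non-accepting: {q6,q8} | {q0,q1,q2,q3,q5,q7,q9,q10,q11,q12,q13}.
Refine {q0,q1,q2,q3,q5,q7,q9,q10,q11,q12,q13} on symbol 0: members go to different blocks, giving {q0,q1,q2,q5,q7,q9,q11,q12,q13} and {q3,q10}.
On input 0, block {q0,q1,q2,q5,q7,q9,q11,q12,q13} splits into {q1,q5,q9,q11,q12,q13} and {q0,q2,q7}.
On input 0, block {q1,q5,q9,q11,q12,q13} splits into {q5,q9,q11,q12,q13} and {q1}.
Split {q5,q9,q11,q12,q13} by δ(·,0) → {q5,q9,q11,q13} and {q12}.
Split {q5,q9,q11,q13} by δ(·,0) → {q5,q9,q13} and {q11}.
Stable partition: {q6,q8} | {q5,q9,q13} | {q3,q10} | {q0,q2,q7} | {q1} | {q12} | {q11} — 7 equivalence classes.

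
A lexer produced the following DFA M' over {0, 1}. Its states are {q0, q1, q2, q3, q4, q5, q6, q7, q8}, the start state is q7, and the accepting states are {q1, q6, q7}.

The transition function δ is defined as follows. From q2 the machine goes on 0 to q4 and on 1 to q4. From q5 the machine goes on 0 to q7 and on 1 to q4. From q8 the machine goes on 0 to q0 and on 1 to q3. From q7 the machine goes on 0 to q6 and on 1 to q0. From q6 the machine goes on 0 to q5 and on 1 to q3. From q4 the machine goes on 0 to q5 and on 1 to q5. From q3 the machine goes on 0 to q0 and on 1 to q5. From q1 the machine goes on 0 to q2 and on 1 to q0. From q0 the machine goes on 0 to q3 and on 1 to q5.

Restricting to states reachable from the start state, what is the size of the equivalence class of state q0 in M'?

States {q1,q2,q8} cannot be reached from the start state, so discard them.
Initial partition by acceptance: {q6,q7} | {q0,q3,q4,q5}.
On input 0, block {q6,q7} splits into {q6} and {q7}.
Refine {q0,q3,q4,q5} on symbol 0: members go to different blocks, giving {q0,q3,q4} and {q5}.
Split {q0,q3,q4} by δ(·,0) → {q0,q3} and {q4}.
Stable partition: {q6} | {q0,q3} | {q7} | {q5} | {q4} — 5 equivalence classes.
The equivalence class containing q0 is {q0,q3}, of size 2.

2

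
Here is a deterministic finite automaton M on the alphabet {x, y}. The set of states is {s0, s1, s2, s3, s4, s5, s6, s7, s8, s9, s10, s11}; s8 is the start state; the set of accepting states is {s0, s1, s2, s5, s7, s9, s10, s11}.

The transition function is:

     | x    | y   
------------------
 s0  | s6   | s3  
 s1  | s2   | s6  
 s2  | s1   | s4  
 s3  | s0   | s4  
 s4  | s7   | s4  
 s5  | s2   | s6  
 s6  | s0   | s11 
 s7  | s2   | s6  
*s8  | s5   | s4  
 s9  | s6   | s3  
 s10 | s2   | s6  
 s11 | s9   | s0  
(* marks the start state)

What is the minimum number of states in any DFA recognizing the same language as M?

States {s10} cannot be reached from the start state, so discard them.
Initial partition by acceptance: {s0,s1,s2,s5,s7,s9,s11} | {s3,s4,s6,s8}.
Refine {s0,s1,s2,s5,s7,s9,s11} on symbol x: members go to different blocks, giving {s1,s2,s5,s7,s11} and {s0,s9}.
On input x, block {s1,s2,s5,s7,s11} splits into {s1,s2,s5,s7} and {s11}.
Split {s3,s4,s6,s8} by δ(·,x) → {s3,s6} and {s4,s8}.
Split {s1,s2,s5,s7} by δ(·,y) → {s1,s5,s7} and {s2}.
On input y, block {s3,s6} splits into {s3} and {s6}.
The partition is now stable with 7 blocks: {s1,s5,s7} | {s3} | {s0,s9} | {s11} | {s4,s8} | {s2} | {s6}.

7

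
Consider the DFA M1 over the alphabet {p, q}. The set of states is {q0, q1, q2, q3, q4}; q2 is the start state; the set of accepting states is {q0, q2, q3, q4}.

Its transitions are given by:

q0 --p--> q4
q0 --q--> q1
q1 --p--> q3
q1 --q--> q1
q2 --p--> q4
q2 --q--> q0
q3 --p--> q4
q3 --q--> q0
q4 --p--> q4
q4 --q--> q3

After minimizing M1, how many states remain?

P0 = {q0,q2,q3,q4} | {q1}.
Split {q0,q2,q3,q4} by δ(·,q) → {q2,q3,q4} and {q0}.
On input q, block {q2,q3,q4} splits into {q2,q3} and {q4}.
The partition is now stable with 4 blocks: {q2,q3} | {q1} | {q0} | {q4}.

4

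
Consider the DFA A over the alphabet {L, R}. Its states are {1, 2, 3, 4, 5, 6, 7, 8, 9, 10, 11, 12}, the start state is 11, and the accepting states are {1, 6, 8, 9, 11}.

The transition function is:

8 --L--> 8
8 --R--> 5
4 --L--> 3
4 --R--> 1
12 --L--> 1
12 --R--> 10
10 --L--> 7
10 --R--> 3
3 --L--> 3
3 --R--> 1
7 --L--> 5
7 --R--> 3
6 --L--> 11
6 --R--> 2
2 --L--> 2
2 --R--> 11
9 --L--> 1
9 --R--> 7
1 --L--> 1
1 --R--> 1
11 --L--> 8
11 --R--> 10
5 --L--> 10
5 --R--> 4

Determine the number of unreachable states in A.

BFS from 11 reaches {1, 3, 4, 5, 7, 8, 10, 11}; the 4 state(s) 2, 6, 9, 12 are never visited.

4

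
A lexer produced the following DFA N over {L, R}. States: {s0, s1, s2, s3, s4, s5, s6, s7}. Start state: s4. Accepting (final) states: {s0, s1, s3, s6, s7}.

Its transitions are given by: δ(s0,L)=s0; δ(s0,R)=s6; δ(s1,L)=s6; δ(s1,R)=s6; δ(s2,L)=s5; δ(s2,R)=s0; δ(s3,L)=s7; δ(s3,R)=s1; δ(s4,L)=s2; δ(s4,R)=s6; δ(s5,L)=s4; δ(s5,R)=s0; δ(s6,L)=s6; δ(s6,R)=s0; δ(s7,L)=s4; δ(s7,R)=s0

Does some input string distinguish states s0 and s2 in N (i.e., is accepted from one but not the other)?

Reachable states from the start: {s0,s2,s4,s5,s6}. Unreachable: {s1,s3,s7} — drop them.
Start with accepting vs non-accepting: {s0,s6} | {s2,s4,s5}.
Stable partition: {s0,s6} | {s2,s4,s5} — 2 equivalence classes.
s0 and s2 end up in different blocks, so they are distinguishable. For instance, the string 'ε' is accepted from only s0.

Yes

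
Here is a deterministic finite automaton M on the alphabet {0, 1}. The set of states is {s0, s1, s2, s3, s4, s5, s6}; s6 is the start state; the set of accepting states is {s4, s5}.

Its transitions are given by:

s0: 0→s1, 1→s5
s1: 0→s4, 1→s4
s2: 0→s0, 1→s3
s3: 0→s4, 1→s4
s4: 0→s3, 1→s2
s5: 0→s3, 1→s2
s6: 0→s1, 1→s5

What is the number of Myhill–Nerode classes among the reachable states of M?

All states are reachable from the start state.
P0 = {s4,s5} | {s0,s1,s2,s3,s6}.
On input 0, block {s0,s1,s2,s3,s6} splits into {s0,s2,s6} and {s1,s3}.
Refine {s0,s2,s6} on symbol 0: members go to different blocks, giving {s0,s6} and {s2}.
No further refinement is possible. Final partition (4 blocks): {s4,s5} | {s0,s6} | {s1,s3} | {s2}.

4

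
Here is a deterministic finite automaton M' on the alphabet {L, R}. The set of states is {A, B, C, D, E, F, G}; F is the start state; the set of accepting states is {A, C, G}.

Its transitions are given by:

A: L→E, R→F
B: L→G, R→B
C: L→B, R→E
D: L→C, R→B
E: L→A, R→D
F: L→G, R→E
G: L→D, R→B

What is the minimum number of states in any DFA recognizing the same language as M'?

Initial partition by acceptance: {A,C,G} | {B,D,E,F}.
Stable partition: {A,C,G} | {B,D,E,F} — 2 equivalence classes.

2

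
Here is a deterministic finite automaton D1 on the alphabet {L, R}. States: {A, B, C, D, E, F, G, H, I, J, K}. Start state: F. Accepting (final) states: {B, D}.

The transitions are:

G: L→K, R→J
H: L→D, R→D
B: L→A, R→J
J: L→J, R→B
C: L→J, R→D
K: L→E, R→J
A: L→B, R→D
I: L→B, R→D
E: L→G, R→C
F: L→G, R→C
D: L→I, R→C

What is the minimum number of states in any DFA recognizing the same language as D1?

4

First remove the unreachable states {H}; 10 states remain.
Start with accepting vs non-accepting: {B,D} | {A,C,E,F,G,I,J,K}.
On input L, block {A,C,E,F,G,I,J,K} splits into {C,E,F,G,J,K} and {A,I}.
Split {C,E,F,G,J,K} by δ(·,R) → {E,F,G,K} and {C,J}.
Stable partition: {B,D} | {E,F,G,K} | {A,I} | {C,J} — 4 equivalence classes.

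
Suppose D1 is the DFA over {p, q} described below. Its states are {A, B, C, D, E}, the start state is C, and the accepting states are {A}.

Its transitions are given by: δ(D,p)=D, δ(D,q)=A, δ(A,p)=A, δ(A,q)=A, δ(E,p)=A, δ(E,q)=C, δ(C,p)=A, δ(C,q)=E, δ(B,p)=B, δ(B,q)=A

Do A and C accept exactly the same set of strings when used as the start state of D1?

Reachable states from the start: {A,C,E}. Unreachable: {B,D} — drop them.
P0 = {A} | {C,E}.
No further refinement is possible. Final partition (2 blocks): {A} | {C,E}.
A and C end up in different blocks, so they are distinguishable. For instance, the string 'ε' is accepted from only A.

No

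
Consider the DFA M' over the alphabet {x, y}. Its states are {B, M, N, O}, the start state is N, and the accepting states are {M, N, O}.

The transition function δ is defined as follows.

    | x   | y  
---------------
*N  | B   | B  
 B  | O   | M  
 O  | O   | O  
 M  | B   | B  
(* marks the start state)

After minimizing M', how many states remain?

3

Start with accepting vs non-accepting: {M,N,O} | {B}.
Refine {M,N,O} on symbol x: members go to different blocks, giving {M,N} and {O}.
The partition is now stable with 3 blocks: {M,N} | {B} | {O}.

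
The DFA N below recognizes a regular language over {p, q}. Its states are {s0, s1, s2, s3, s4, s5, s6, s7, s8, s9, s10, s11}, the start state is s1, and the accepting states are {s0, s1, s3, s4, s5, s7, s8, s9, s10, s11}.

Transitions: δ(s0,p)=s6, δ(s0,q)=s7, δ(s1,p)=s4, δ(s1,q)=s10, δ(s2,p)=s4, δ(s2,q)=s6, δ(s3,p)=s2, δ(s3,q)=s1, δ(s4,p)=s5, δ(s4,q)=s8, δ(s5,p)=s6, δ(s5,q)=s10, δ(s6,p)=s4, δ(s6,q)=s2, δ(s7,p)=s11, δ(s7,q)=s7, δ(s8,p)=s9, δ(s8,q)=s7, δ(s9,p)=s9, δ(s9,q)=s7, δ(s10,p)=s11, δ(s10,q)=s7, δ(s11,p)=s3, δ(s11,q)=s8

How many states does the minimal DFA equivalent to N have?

5

Reachable states from the start: {s1,s2,s3,s4,s5,s6,s7,s8,s9,s10,s11}. Unreachable: {s0} — drop them.
Start with accepting vs non-accepting: {s1,s3,s4,s5,s7,s8,s9,s10,s11} | {s2,s6}.
On input p, block {s1,s3,s4,s5,s7,s8,s9,s10,s11} splits into {s1,s4,s7,s8,s9,s10,s11} and {s3,s5}.
Split {s1,s4,s7,s8,s9,s10,s11} by δ(·,p) → {s1,s7,s8,s9,s10} and {s4,s11}.
Refine {s1,s7,s8,s9,s10} on symbol p: members go to different blocks, giving {s1,s7,s10} and {s8,s9}.
The partition is now stable with 5 blocks: {s1,s7,s10} | {s2,s6} | {s3,s5} | {s4,s11} | {s8,s9}.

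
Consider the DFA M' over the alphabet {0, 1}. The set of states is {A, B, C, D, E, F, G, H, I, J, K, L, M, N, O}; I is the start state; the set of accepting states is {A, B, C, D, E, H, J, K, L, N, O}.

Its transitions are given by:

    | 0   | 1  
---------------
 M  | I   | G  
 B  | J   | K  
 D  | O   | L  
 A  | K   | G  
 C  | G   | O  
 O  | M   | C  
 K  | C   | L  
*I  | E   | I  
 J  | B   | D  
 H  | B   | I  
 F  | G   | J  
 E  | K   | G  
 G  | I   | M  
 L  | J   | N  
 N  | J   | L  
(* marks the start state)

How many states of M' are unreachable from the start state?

3

No path from I leads to A, F, H; the other 12 states are all reachable.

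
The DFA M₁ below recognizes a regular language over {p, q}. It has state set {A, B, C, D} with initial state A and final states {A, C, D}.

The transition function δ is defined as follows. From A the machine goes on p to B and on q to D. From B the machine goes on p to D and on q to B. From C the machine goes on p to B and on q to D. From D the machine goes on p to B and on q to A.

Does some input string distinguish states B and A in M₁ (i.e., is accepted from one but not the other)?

First remove the unreachable states {C}; 3 states remain.
Initial partition by acceptance: {A,D} | {B}.
No further refinement is possible. Final partition (2 blocks): {A,D} | {B}.
B and A end up in different blocks, so they are distinguishable. For instance, the string 'ε' is accepted from only A.

Yes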